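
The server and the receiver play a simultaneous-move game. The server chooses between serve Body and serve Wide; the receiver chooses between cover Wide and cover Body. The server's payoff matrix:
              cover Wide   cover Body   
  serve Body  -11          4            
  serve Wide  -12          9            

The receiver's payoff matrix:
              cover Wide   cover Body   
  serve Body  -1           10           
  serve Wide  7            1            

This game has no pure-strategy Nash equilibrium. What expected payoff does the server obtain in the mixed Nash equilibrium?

-17/2

The server's indifference between serve Body and serve Wide determines the receiver's mixing probability q:
  the server's payoff to serve Body: q·(-11) + (1−q)·4 = -15q + 4
  the server's payoff to serve Wide: q·(-12) + (1−q)·9 = -21q + 9
  -15q + 4 = -21q + 9  ⇒  6q = 5  ⇒  q = 5/6.
At equilibrium the server is indifferent across rows, so the server's payoff equals the payoff from serve Body: (5/6)·(-11) + (1/6)·4 = -17/2.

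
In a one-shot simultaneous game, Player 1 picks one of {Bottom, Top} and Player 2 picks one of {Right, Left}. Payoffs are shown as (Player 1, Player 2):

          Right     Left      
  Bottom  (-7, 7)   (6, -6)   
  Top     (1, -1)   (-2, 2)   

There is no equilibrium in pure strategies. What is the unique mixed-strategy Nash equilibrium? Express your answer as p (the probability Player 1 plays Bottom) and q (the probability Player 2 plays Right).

p = 3/16, q = 1/2

Set Player 2's expected payoff from Right equal to that from Left:
  Player 2's expected payoff from Right: p·7 + (1−p)·(-1) = 8p - 1
  Player 2's expected payoff from Left: p·(-6) + (1−p)·2 = -8p + 2
  8p - 1 = -8p + 2  ⇒  16p = 3  ⇒  p = 3/16.
For Player 1 to be willing to mix, Player 1 must be indifferent between Bottom and Top, which pins down Player 2's mix.
  Player 1's expected payoff from Bottom: q·(-7) + (1−q)·6 = -13q + 6
  Player 1's expected payoff from Top: q·1 + (1−q)·(-2) = 3q - 2
  -13q + 6 = 3q - 2  ⇒  -16q = -8  ⇒  q = 1/2.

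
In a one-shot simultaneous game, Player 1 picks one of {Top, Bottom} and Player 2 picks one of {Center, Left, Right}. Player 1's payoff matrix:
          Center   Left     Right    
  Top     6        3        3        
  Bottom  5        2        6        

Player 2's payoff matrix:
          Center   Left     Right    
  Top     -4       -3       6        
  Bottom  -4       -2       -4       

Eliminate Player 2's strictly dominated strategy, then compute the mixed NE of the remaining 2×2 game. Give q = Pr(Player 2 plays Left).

Player 2's strategy Center is strictly dominated by Left: -3 > -4 and -2 > -4. Eliminate Center.
In a mixed equilibrium Player 1 is indifferent between Top and Bottom; this condition fixes q.
  Player 1's payoff to Top: q·3 + (1−q)·3 = 3
  Player 1's payoff to Bottom: q·2 + (1−q)·6 = -4q + 6
  3 = -4q + 6  ⇒  4q = 3  ⇒  q = 3/4.

q = 3/4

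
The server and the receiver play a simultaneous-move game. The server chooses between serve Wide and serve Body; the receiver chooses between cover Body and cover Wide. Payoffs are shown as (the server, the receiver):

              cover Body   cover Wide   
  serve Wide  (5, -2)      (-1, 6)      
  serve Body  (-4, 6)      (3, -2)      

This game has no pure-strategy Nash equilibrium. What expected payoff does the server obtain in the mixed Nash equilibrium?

11/13

Set the server's expected payoff from serve Wide equal to that from serve Body:
  the server's payoff from serve Wide: q·5 + (1−q)·(-1) = 6q - 1
  the server's payoff from serve Body: q·(-4) + (1−q)·3 = -7q + 3
  6q - 1 = -7q + 3  ⇒  13q = 4  ⇒  q = 4/13.
At equilibrium the server is indifferent across rows, so the server's payoff equals the payoff from serve Wide: (4/13)·5 + (9/13)·(-1) = 11/13.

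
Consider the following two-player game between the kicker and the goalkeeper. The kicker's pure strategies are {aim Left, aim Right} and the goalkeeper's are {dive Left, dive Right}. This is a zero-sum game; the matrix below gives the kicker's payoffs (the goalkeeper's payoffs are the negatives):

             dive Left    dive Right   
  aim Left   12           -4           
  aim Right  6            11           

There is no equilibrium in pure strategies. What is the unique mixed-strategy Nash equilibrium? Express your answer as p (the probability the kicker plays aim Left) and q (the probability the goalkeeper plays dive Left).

For the goalkeeper to be willing to mix, the goalkeeper must be indifferent between dive Left and dive Right, which pins down the kicker's mix.
  the goalkeeper's expected payoff from dive Left: p·(-12) + (1−p)·(-6) = -6p - 6
  the goalkeeper's expected payoff from dive Right: p·4 + (1−p)·(-11) = 15p - 11
  -6p - 6 = 15p - 11  ⇒  -21p = -5  ⇒  p = 5/21.
The goalkeeper's mix must leave the kicker indifferent between aim Left and aim Right.
  the kicker's payoff to aim Left: q·12 + (1−q)·(-4) = 16q - 4
  the kicker's payoff to aim Right: q·6 + (1−q)·11 = -5q + 11
  16q - 4 = -5q + 11  ⇒  21q = 15  ⇒  q = 5/7.

p = 5/21, q = 5/7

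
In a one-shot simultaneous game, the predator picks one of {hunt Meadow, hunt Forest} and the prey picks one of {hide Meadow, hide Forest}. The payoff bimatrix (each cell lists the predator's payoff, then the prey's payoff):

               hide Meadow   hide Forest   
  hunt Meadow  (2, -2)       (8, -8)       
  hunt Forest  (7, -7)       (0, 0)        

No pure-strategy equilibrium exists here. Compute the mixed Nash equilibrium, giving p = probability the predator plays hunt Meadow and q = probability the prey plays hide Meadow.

Set the prey's expected payoff from hide Meadow equal to that from hide Forest:
  the prey's payoff to hide Meadow: p·(-2) + (1−p)·(-7) = 5p - 7
  the prey's payoff to hide Forest: p·(-8) + (1−p)·0 = -8p
  5p - 7 = -8p  ⇒  13p = 7  ⇒  p = 7/13.
For the predator to be willing to mix, the predator must be indifferent between hunt Meadow and hunt Forest, which pins down the prey's mix.
  the predator's payoff from hunt Meadow: q·2 + (1−q)·8 = -6q + 8
  the predator's payoff from hunt Forest: q·7 + (1−q)·0 = 7q
  -6q + 8 = 7q  ⇒  -13q = -8  ⇒  q = 8/13.

p = 7/13, q = 8/13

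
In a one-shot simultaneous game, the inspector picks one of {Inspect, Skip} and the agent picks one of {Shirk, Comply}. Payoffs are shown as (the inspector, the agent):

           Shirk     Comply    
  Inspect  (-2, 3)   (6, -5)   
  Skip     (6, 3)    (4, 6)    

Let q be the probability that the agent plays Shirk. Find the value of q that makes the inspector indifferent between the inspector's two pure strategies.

Set the inspector's expected payoff from Inspect equal to that from Skip:
  the inspector's payoff to Inspect: q·(-2) + (1−q)·6 = -8q + 6
  the inspector's payoff to Skip: q·6 + (1−q)·4 = 2q + 4
  -8q + 6 = 2q + 4  ⇒  -10q = -2  ⇒  q = 1/5.

q = 1/5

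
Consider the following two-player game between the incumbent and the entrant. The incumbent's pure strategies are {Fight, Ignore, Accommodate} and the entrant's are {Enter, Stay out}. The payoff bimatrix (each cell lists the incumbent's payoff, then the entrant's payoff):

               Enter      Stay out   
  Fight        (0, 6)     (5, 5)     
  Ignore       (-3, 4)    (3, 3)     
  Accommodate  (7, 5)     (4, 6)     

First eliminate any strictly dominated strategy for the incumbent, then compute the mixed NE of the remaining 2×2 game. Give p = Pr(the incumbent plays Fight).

p = 1/2

The incumbent's strategy Ignore is strictly dominated by Fight: 0 > -3 and 5 > 3. Eliminate Ignore.
For the entrant to be willing to mix, the entrant must be indifferent between Enter and Stay out, which pins down the incumbent's mix.
  the entrant's payoff to Enter: p·6 + (1−p)·5 = p + 5
  the entrant's payoff to Stay out: p·5 + (1−p)·6 = -p + 6
  p + 5 = -p + 6  ⇒  2p = 1  ⇒  p = 1/2.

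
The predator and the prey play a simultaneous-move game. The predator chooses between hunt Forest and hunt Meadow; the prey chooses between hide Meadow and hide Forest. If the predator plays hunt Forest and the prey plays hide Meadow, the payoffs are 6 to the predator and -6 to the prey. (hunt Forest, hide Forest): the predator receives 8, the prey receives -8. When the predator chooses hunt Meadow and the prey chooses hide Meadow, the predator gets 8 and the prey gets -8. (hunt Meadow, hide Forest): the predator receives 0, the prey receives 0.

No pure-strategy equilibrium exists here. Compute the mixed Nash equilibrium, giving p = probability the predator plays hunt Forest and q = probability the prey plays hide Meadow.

p = 4/5, q = 4/5

The prey's indifference between hide Meadow and hide Forest determines the predator's mixing probability p:
  the prey's payoff to hide Meadow: p·(-6) + (1−p)·(-8) = 2p - 8
  the prey's payoff to hide Forest: p·(-8) + (1−p)·0 = -8p
  2p - 8 = -8p  ⇒  10p = 8  ⇒  p = 4/5.
For the predator to be willing to mix, the predator must be indifferent between hunt Forest and hunt Meadow, which pins down the prey's mix.
  the predator's expected payoff from hunt Forest: q·6 + (1−q)·8 = -2q + 8
  the predator's expected payoff from hunt Meadow: q·8 + (1−q)·0 = 8q
  -2q + 8 = 8q  ⇒  -10q = -8  ⇒  q = 4/5.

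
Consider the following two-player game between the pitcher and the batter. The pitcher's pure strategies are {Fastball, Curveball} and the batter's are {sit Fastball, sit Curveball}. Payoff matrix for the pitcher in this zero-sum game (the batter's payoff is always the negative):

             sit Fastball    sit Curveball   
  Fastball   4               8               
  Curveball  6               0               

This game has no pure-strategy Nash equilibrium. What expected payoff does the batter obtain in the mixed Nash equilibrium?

For the batter to be willing to mix, the batter must be indifferent between sit Fastball and sit Curveball, which pins down the pitcher's mix.
  the batter's payoff from sit Fastball: p·(-4) + (1−p)·(-6) = 2p - 6
  the batter's payoff from sit Curveball: p·(-8) + (1−p)·0 = -8p
  2p - 6 = -8p  ⇒  10p = 6  ⇒  p = 3/5.
At equilibrium the batter is indifferent across columns, so the batter's payoff equals the payoff from sit Fastball: (3/5)·(-4) + (2/5)·(-6) = -24/5.

-24/5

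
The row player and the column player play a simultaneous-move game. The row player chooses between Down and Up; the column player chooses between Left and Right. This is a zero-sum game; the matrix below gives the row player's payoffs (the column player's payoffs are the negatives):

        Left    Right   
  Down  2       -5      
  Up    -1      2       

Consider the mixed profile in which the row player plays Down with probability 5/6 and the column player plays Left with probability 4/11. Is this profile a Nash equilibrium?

Given the row player's mix p = 5/6, the column player's payoff from Left is -3/2 but from Right is 23/6. The column player strictly prefers Right, so the column player would not mix.
So the proposed profile is not a Nash equilibrium.

No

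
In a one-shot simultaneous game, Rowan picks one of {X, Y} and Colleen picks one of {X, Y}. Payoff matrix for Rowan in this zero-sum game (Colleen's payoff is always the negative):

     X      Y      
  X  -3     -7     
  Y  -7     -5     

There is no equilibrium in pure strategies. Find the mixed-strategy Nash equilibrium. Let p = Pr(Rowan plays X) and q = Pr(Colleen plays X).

Set Colleen's expected payoff from X equal to that from Y:
  Colleen's expected payoff from X: p·3 + (1−p)·7 = -4p + 7
  Colleen's expected payoff from Y: p·7 + (1−p)·5 = 2p + 5
  -4p + 7 = 2p + 5  ⇒  -6p = -2  ⇒  p = 1/3.
Rowan's indifference between X and Y determines Colleen's mixing probability q:
  Rowan's payoff to X: q·(-3) + (1−q)·(-7) = 4q - 7
  Rowan's payoff to Y: q·(-7) + (1−q)·(-5) = -2q - 5
  4q - 7 = -2q - 5  ⇒  6q = 2  ⇒  q = 1/3.

p = 1/3, q = 1/3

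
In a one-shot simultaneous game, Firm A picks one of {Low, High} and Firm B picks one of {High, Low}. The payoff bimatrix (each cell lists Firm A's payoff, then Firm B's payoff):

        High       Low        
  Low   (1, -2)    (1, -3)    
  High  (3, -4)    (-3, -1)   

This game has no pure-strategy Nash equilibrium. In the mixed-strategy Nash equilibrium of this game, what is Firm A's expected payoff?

In a mixed equilibrium Firm A is indifferent between Low and High; this condition fixes q.
  Firm A's payoff from Low: q·1 + (1−q)·1 = 1
  Firm A's payoff from High: q·3 + (1−q)·(-3) = 6q - 3
  1 = 6q - 3  ⇒  -6q = -4  ⇒  q = 2/3.
At equilibrium Firm A is indifferent across rows, so Firm A's payoff equals the payoff from Low: (2/3)·1 + (1/3)·1 = 1.

1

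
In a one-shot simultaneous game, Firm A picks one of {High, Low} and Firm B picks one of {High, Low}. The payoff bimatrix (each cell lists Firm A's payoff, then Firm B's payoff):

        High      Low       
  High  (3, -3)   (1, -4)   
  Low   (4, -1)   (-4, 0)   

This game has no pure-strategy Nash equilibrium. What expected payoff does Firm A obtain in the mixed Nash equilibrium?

8/3

In a mixed equilibrium Firm A is indifferent between High and Low; this condition fixes q.
  Firm A's payoff to High: q·3 + (1−q)·1 = 2q + 1
  Firm A's payoff to Low: q·4 + (1−q)·(-4) = 8q - 4
  2q + 1 = 8q - 4  ⇒  -6q = -5  ⇒  q = 5/6.
At equilibrium Firm A is indifferent across rows, so Firm A's payoff equals the payoff from High: (5/6)·3 + (1/6)·1 = 8/3.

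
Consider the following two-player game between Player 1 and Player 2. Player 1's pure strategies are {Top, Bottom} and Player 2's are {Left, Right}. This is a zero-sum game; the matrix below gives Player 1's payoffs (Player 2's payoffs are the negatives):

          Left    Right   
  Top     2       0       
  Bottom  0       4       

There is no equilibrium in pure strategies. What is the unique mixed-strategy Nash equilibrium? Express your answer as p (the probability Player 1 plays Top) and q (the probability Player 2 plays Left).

Player 2's indifference between Left and Right determines Player 1's mixing probability p:
  Player 2's payoff to Left: p·(-2) + (1−p)·0 = -2p
  Player 2's payoff to Right: p·0 + (1−p)·(-4) = 4p - 4
  -2p = 4p - 4  ⇒  -6p = -4  ⇒  p = 2/3.
Player 2's mix must leave Player 1 indifferent between Top and Bottom.
  Player 1's expected payoff from Top: q·2 + (1−q)·0 = 2q
  Player 1's expected payoff from Bottom: q·0 + (1−q)·4 = -4q + 4
  2q = -4q + 4  ⇒  6q = 4  ⇒  q = 2/3.

p = 2/3, q = 2/3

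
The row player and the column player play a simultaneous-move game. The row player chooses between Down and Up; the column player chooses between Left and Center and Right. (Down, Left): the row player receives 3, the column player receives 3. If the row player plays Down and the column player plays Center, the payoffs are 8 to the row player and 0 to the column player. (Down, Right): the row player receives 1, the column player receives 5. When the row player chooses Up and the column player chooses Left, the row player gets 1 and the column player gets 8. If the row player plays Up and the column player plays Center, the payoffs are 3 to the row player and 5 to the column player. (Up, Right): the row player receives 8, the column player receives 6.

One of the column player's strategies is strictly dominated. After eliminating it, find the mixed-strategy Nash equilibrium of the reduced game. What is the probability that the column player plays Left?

q = 7/9

The column player's strategy Center is strictly dominated by Left: 3 > 0 and 8 > 5. Eliminate Center.
In a mixed equilibrium the row player is indifferent between Down and Up; this condition fixes q.
  the row player's payoff from Down: q·3 + (1−q)·1 = 2q + 1
  the row player's payoff from Up: q·1 + (1−q)·8 = -7q + 8
  2q + 1 = -7q + 8  ⇒  9q = 7  ⇒  q = 7/9.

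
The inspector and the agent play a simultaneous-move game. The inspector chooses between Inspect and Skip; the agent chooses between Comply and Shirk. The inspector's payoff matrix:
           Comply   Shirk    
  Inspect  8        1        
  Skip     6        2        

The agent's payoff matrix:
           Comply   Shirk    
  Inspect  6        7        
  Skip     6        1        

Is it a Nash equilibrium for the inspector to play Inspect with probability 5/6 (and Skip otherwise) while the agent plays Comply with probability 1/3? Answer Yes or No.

Yes

Check the agent's indifference given the inspector's mix p = 5/6:
  payoff from Comply = 6; payoff from Shirk = 6 — equal.
Check the inspector's indifference given the agent's mix q = 1/3:
  payoff from Inspect = 10/3; payoff from Skip = 10/3 — equal.
Both players are indifferent, so neither can profitably deviate.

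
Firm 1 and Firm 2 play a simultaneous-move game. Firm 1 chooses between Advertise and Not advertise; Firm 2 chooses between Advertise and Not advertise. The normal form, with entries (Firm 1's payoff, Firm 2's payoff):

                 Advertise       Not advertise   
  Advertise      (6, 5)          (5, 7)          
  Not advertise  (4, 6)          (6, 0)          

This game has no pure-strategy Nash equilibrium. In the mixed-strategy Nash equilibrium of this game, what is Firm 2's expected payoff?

For Firm 2 to be willing to mix, Firm 2 must be indifferent between Advertise and Not advertise, which pins down Firm 1's mix.
  Firm 2's payoff from Advertise: p·5 + (1−p)·6 = -p + 6
  Firm 2's payoff from Not advertise: p·7 + (1−p)·0 = 7p
  -p + 6 = 7p  ⇒  -8p = -6  ⇒  p = 3/4.
At equilibrium Firm 2 is indifferent across columns, so Firm 2's payoff equals the payoff from Advertise: (3/4)·5 + (1/4)·6 = 21/4.

21/4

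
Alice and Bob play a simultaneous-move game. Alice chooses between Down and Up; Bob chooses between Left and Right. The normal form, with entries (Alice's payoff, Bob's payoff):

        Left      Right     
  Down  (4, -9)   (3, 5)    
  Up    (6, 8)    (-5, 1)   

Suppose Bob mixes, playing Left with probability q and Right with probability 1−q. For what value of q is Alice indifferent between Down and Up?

Set Alice's expected payoff from Down equal to that from Up:
  Alice's payoff from Down: q·4 + (1−q)·3 = q + 3
  Alice's payoff from Up: q·6 + (1−q)·(-5) = 11q - 5
  q + 3 = 11q - 5  ⇒  -10q = -8  ⇒  q = 4/5.

q = 4/5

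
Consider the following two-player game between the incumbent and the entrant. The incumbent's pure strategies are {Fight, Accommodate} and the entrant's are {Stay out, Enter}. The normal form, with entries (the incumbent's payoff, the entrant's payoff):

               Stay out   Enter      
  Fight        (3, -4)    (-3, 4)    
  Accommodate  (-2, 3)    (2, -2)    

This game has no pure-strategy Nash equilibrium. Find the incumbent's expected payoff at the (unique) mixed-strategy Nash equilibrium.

0

For the incumbent to be willing to mix, the incumbent must be indifferent between Fight and Accommodate, which pins down the entrant's mix.
  the incumbent's payoff to Fight: q·3 + (1−q)·(-3) = 6q - 3
  the incumbent's payoff to Accommodate: q·(-2) + (1−q)·2 = -4q + 2
  6q - 3 = -4q + 2  ⇒  10q = 5  ⇒  q = 1/2.
At equilibrium the incumbent is indifferent across rows, so the incumbent's payoff equals the payoff from Fight: (1/2)·3 + (1/2)·(-3) = 0.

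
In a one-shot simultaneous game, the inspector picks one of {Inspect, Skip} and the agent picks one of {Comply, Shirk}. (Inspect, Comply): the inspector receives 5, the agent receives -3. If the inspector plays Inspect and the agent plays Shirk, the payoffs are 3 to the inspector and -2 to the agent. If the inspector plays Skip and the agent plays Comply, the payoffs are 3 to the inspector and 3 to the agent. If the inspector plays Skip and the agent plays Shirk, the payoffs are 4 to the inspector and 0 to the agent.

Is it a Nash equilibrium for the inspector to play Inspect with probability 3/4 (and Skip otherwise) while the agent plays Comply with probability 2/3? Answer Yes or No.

Given the agent's mix q = 2/3, the inspector's payoff from Inspect is 13/3 but from Skip is 10/3. The inspector strictly prefers Inspect, so the inspector would not mix.
So the proposed profile is not a Nash equilibrium.

No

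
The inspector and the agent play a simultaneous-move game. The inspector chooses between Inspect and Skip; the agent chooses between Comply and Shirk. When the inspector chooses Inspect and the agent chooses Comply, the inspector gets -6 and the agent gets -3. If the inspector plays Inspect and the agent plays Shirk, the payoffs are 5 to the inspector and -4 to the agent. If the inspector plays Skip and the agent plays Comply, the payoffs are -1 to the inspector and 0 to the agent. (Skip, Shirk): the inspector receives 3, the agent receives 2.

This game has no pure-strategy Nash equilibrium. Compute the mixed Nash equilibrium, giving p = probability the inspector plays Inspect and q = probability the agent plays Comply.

In a mixed equilibrium the agent is indifferent between Comply and Shirk; this condition fixes p.
  the agent's expected payoff from Comply: p·(-3) + (1−p)·0 = -3p
  the agent's expected payoff from Shirk: p·(-4) + (1−p)·2 = -6p + 2
  -3p = -6p + 2  ⇒  3p = 2  ⇒  p = 2/3.
The agent's mix must leave the inspector indifferent between Inspect and Skip.
  the inspector's payoff to Inspect: q·(-6) + (1−q)·5 = -11q + 5
  the inspector's payoff to Skip: q·(-1) + (1−q)·3 = -4q + 3
  -11q + 5 = -4q + 3  ⇒  -7q = -2  ⇒  q = 2/7.

p = 2/3, q = 2/7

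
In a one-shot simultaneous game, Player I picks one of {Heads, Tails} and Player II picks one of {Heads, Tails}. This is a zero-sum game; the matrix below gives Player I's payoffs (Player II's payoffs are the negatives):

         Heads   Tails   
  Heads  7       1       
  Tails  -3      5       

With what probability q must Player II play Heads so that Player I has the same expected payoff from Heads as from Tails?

Set Player I's expected payoff from Heads equal to that from Tails:
  Player I's payoff to Heads: q·7 + (1−q)·1 = 6q + 1
  Player I's payoff to Tails: q·(-3) + (1−q)·5 = -8q + 5
  6q + 1 = -8q + 5  ⇒  14q = 4  ⇒  q = 2/7.

q = 2/7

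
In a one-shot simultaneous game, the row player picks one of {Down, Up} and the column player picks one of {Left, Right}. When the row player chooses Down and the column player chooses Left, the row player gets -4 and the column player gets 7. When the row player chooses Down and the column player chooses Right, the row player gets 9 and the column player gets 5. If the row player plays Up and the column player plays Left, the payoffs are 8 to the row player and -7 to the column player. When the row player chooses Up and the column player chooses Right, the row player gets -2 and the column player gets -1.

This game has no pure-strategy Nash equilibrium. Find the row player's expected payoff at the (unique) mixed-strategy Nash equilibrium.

The column player's mix must leave the row player indifferent between Down and Up.
  the row player's payoff from Down: q·(-4) + (1−q)·9 = -13q + 9
  the row player's payoff from Up: q·8 + (1−q)·(-2) = 10q - 2
  -13q + 9 = 10q - 2  ⇒  -23q = -11  ⇒  q = 11/23.
At equilibrium the row player is indifferent across rows, so the row player's payoff equals the payoff from Down: (11/23)·(-4) + (12/23)·9 = 64/23.

64/23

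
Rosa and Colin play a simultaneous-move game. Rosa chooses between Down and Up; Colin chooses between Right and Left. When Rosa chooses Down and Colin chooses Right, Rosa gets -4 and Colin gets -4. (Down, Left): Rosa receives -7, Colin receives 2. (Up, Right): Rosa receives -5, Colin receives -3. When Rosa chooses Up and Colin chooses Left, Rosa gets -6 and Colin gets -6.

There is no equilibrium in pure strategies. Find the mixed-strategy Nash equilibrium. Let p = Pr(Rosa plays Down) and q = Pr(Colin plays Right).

For Colin to be willing to mix, Colin must be indifferent between Right and Left, which pins down Rosa's mix.
  Colin's payoff from Right: p·(-4) + (1−p)·(-3) = -p - 3
  Colin's payoff from Left: p·2 + (1−p)·(-6) = 8p - 6
  -p - 3 = 8p - 6  ⇒  -9p = -3  ⇒  p = 1/3.
Colin's mix must leave Rosa indifferent between Down and Up.
  Rosa's payoff to Down: q·(-4) + (1−q)·(-7) = 3q - 7
  Rosa's payoff to Up: q·(-5) + (1−q)·(-6) = q - 6
  3q - 7 = q - 6  ⇒  2q = 1  ⇒  q = 1/2.

p = 1/3, q = 1/2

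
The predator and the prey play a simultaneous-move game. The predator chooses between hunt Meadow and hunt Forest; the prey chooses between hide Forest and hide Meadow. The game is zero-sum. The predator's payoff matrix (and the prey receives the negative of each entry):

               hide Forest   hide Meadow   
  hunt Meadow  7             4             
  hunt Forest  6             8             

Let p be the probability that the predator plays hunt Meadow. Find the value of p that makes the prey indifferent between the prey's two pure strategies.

The predator's mix must leave the prey indifferent between hide Forest and hide Meadow.
  the prey's payoff to hide Forest: p·(-7) + (1−p)·(-6) = -p - 6
  the prey's payoff to hide Meadow: p·(-4) + (1−p)·(-8) = 4p - 8
  -p - 6 = 4p - 8  ⇒  -5p = -2  ⇒  p = 2/5.

p = 2/5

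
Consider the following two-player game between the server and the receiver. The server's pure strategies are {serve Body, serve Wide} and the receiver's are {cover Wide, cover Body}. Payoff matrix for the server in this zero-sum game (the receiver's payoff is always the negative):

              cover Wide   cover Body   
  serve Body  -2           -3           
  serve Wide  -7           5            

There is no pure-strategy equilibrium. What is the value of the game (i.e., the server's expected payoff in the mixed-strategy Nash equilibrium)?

The receiver's mix must leave the server indifferent between serve Body and serve Wide.
  the server's payoff from serve Body: q·(-2) + (1−q)·(-3) = q - 3
  the server's payoff from serve Wide: q·(-7) + (1−q)·5 = -12q + 5
  q - 3 = -12q + 5  ⇒  13q = 8  ⇒  q = 8/13.
The value is the server's expected payoff against this mix (using serve Body): (8/13)·(-2) + (5/13)·(-3) = -31/13.

v = -31/13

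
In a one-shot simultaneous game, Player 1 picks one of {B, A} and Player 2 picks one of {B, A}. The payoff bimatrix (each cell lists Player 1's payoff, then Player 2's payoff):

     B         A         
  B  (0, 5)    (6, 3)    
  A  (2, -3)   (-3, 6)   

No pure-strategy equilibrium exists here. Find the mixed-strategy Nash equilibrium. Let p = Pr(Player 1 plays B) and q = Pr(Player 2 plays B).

Player 2's indifference between B and A determines Player 1's mixing probability p:
  Player 2's expected payoff from B: p·5 + (1−p)·(-3) = 8p - 3
  Player 2's expected payoff from A: p·3 + (1−p)·6 = -3p + 6
  8p - 3 = -3p + 6  ⇒  11p = 9  ⇒  p = 9/11.
For Player 1 to be willing to mix, Player 1 must be indifferent between B and A, which pins down Player 2's mix.
  Player 1's payoff to B: q·0 + (1−q)·6 = -6q + 6
  Player 1's payoff to A: q·2 + (1−q)·(-3) = 5q - 3
  -6q + 6 = 5q - 3  ⇒  -11q = -9  ⇒  q = 9/11.

p = 9/11, q = 9/11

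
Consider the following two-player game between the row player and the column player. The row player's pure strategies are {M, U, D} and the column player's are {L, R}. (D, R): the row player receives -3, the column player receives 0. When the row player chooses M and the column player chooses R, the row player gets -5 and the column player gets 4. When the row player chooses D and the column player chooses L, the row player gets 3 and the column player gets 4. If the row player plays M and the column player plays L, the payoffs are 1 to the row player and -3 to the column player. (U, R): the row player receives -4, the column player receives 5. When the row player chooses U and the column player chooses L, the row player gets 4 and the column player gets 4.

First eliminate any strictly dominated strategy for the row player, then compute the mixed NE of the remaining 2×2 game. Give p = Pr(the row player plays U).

The row player's strategy M is strictly dominated by D: 3 > 1 and -3 > -5. Eliminate M.
For the column player to be willing to mix, the column player must be indifferent between L and R, which pins down the row player's mix.
  the column player's expected payoff from L: p·4 + (1−p)·4 = 4
  the column player's expected payoff from R: p·5 + (1−p)·0 = 5p
  4 = 5p  ⇒  -5p = -4  ⇒  p = 4/5.

p = 4/5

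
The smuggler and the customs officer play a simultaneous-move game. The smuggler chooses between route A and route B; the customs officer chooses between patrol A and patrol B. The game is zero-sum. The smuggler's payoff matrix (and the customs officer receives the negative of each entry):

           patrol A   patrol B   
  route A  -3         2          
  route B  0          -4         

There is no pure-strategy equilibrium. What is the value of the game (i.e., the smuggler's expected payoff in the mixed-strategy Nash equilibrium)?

For the smuggler to be willing to mix, the smuggler must be indifferent between route A and route B, which pins down the customs officer's mix.
  the smuggler's payoff to route A: q·(-3) + (1−q)·2 = -5q + 2
  the smuggler's payoff to route B: q·0 + (1−q)·(-4) = 4q - 4
  -5q + 2 = 4q - 4  ⇒  -9q = -6  ⇒  q = 2/3.
The value is the smuggler's expected payoff against this mix (using route A): (2/3)·(-3) + (1/3)·2 = -4/3.

v = -4/3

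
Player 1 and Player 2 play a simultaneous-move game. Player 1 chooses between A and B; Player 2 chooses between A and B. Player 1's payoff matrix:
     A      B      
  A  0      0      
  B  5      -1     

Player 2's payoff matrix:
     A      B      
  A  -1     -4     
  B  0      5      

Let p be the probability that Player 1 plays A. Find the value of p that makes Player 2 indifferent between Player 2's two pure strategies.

Player 2's indifference between A and B determines Player 1's mixing probability p:
  Player 2's payoff from A: p·(-1) + (1−p)·0 = -p
  Player 2's payoff from B: p·(-4) + (1−p)·5 = -9p + 5
  -p = -9p + 5  ⇒  8p = 5  ⇒  p = 5/8.

p = 5/8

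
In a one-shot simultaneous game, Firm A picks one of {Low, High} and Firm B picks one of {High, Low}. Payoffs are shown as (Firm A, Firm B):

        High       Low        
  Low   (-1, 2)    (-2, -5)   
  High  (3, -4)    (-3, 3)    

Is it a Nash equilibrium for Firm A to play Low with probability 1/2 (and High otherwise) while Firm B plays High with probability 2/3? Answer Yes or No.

No

Given Firm B's mix q = 2/3, Firm A's payoff from Low is -4/3 but from High is 1. Firm A strictly prefers High, so Firm A would not mix.
So the proposed profile is not a Nash equilibrium.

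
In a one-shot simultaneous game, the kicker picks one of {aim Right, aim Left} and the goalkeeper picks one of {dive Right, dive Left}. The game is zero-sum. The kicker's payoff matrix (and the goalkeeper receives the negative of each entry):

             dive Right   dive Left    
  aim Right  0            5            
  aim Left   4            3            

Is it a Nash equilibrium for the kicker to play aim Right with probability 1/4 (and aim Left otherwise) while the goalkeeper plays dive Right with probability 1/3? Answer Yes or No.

Given the kicker's mix p = 1/4, the goalkeeper's payoff from dive Right is -3 but from dive Left is -7/2. The goalkeeper strictly prefers dive Right, so the goalkeeper would not mix.
So the proposed profile is not a Nash equilibrium.

No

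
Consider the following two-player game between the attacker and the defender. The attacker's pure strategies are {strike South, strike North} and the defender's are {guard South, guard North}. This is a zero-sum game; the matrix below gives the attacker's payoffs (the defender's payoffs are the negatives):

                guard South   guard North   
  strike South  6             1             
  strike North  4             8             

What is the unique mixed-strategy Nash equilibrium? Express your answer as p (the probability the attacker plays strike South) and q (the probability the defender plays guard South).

In a mixed equilibrium the defender is indifferent between guard South and guard North; this condition fixes p.
  the defender's payoff from guard South: p·(-6) + (1−p)·(-4) = -2p - 4
  the defender's payoff from guard North: p·(-1) + (1−p)·(-8) = 7p - 8
  -2p - 4 = 7p - 8  ⇒  -9p = -4  ⇒  p = 4/9.
Set the attacker's expected payoff from strike South equal to that from strike North:
  the attacker's expected payoff from strike South: q·6 + (1−q)·1 = 5q + 1
  the attacker's expected payoff from strike North: q·4 + (1−q)·8 = -4q + 8
  5q + 1 = -4q + 8  ⇒  9q = 7  ⇒  q = 7/9.

p = 4/9, q = 7/9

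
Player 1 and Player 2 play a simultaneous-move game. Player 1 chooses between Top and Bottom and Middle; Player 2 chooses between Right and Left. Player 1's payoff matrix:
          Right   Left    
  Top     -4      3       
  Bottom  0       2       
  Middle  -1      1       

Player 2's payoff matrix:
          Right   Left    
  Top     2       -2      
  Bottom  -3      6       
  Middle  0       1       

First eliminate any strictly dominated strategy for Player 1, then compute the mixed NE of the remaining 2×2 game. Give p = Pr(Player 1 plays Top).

Player 1's strategy Middle is strictly dominated by Bottom: 0 > -1 and 2 > 1. Eliminate Middle.
Set Player 2's expected payoff from Right equal to that from Left:
  Player 2's payoff to Right: p·2 + (1−p)·(-3) = 5p - 3
  Player 2's payoff to Left: p·(-2) + (1−p)·6 = -8p + 6
  5p - 3 = -8p + 6  ⇒  13p = 9  ⇒  p = 9/13.

p = 9/13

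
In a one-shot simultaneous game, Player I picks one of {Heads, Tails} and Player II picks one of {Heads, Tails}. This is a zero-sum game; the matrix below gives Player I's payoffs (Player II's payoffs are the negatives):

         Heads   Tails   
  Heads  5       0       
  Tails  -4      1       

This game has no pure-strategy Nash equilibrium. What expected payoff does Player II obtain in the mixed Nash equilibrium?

In a mixed equilibrium Player II is indifferent between Heads and Tails; this condition fixes p.
  Player II's payoff from Heads: p·(-5) + (1−p)·4 = -9p + 4
  Player II's payoff from Tails: p·0 + (1−p)·(-1) = p - 1
  -9p + 4 = p - 1  ⇒  -10p = -5  ⇒  p = 1/2.
At equilibrium Player II is indifferent across columns, so Player II's payoff equals the payoff from Heads: (1/2)·(-5) + (1/2)·4 = -1/2.

-1/2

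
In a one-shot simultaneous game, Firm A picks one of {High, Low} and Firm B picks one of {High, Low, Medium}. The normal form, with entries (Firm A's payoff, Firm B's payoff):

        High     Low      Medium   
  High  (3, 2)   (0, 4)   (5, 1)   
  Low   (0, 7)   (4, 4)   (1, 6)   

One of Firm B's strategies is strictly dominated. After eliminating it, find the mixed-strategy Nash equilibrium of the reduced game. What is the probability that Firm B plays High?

Firm B's strategy Medium is strictly dominated by High: 2 > 1 and 7 > 6. Eliminate Medium.
Firm A's indifference between High and Low determines Firm B's mixing probability q:
  Firm A's expected payoff from High: q·3 + (1−q)·0 = 3q
  Firm A's expected payoff from Low: q·0 + (1−q)·4 = -4q + 4
  3q = -4q + 4  ⇒  7q = 4  ⇒  q = 4/7.

q = 4/7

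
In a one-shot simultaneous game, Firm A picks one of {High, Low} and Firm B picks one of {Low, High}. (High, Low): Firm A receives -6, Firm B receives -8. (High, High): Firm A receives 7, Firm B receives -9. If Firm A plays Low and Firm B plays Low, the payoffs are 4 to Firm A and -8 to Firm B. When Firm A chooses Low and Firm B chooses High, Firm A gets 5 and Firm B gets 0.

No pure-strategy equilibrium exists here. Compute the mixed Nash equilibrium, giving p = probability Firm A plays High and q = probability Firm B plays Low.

p = 8/9, q = 1/6

For Firm B to be willing to mix, Firm B must be indifferent between Low and High, which pins down Firm A's mix.
  Firm B's payoff to Low: p·(-8) + (1−p)·(-8) = -8
  Firm B's payoff to High: p·(-9) + (1−p)·0 = -9p
  -8 = -9p  ⇒  9p = 8  ⇒  p = 8/9.
Firm B's mix must leave Firm A indifferent between High and Low.
  Firm A's payoff from High: q·(-6) + (1−q)·7 = -13q + 7
  Firm A's payoff from Low: q·4 + (1−q)·5 = -q + 5
  -13q + 7 = -q + 5  ⇒  -12q = -2  ⇒  q = 1/6.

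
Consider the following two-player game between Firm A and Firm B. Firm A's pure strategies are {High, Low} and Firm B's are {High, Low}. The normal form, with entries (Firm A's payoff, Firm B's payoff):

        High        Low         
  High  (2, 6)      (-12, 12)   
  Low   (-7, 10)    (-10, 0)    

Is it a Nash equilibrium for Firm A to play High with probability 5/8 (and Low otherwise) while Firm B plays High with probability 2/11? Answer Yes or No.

Yes

Check Firm B's indifference given Firm A's mix p = 5/8:
  payoff from High = 15/2; payoff from Low = 15/2 — equal.
Check Firm A's indifference given Firm B's mix q = 2/11:
  payoff from High = -104/11; payoff from Low = -104/11 — equal.
Both players are indifferent, so neither can profitably deviate.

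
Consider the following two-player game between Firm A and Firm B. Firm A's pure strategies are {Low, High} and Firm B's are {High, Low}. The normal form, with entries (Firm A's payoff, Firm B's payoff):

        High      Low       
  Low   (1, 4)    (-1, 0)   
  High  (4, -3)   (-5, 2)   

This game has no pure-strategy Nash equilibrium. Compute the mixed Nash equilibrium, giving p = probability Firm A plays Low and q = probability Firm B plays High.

p = 5/9, q = 4/7

Firm B's indifference between High and Low determines Firm A's mixing probability p:
  Firm B's payoff from High: p·4 + (1−p)·(-3) = 7p - 3
  Firm B's payoff from Low: p·0 + (1−p)·2 = -2p + 2
  7p - 3 = -2p + 2  ⇒  9p = 5  ⇒  p = 5/9.
In a mixed equilibrium Firm A is indifferent between Low and High; this condition fixes q.
  Firm A's expected payoff from Low: q·1 + (1−q)·(-1) = 2q - 1
  Firm A's expected payoff from High: q·4 + (1−q)·(-5) = 9q - 5
  2q - 1 = 9q - 5  ⇒  -7q = -4  ⇒  q = 4/7.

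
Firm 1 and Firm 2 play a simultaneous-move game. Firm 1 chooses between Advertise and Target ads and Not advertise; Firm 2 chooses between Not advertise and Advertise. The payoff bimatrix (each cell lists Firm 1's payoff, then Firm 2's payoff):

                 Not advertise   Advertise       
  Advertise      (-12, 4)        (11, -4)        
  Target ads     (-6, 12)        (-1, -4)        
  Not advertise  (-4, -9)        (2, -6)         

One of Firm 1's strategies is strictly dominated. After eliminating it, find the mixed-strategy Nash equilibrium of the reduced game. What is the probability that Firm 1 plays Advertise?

p = 3/11

Firm 1's strategy Target ads is strictly dominated by Not advertise: -4 > -6 and 2 > -1. Eliminate Target ads.
In a mixed equilibrium Firm 2 is indifferent between Not advertise and Advertise; this condition fixes p.
  Firm 2's expected payoff from Not advertise: p·4 + (1−p)·(-9) = 13p - 9
  Firm 2's expected payoff from Advertise: p·(-4) + (1−p)·(-6) = 2p - 6
  13p - 9 = 2p - 6  ⇒  11p = 3  ⇒  p = 3/11.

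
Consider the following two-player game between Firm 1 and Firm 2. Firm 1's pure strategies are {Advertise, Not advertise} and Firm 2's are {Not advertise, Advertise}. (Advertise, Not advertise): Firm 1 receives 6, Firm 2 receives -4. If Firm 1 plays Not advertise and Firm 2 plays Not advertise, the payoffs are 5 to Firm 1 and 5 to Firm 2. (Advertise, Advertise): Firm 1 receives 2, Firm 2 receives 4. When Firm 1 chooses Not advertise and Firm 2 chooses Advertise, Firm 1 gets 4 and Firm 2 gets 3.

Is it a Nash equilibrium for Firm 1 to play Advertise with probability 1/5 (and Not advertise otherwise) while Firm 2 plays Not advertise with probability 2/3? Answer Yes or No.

Check Firm 2's indifference given Firm 1's mix p = 1/5:
  payoff from Not advertise = 16/5; payoff from Advertise = 16/5 — equal.
Check Firm 1's indifference given Firm 2's mix q = 2/3:
  payoff from Advertise = 14/3; payoff from Not advertise = 14/3 — equal.
Both players are indifferent, so neither can profitably deviate.

Yes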